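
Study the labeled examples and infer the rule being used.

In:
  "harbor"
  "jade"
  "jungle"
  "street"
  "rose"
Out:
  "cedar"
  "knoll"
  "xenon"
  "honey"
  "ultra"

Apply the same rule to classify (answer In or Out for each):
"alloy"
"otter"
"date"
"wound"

Out, Out, In, Out

The rule appears to be: even length.
"alloy": length 5 — fails the rule, so Out. "otter": length 5 — fails the rule, so Out. "date": length 4 — meets the rule, so In. "wound": length 5 — fails the rule, so Out.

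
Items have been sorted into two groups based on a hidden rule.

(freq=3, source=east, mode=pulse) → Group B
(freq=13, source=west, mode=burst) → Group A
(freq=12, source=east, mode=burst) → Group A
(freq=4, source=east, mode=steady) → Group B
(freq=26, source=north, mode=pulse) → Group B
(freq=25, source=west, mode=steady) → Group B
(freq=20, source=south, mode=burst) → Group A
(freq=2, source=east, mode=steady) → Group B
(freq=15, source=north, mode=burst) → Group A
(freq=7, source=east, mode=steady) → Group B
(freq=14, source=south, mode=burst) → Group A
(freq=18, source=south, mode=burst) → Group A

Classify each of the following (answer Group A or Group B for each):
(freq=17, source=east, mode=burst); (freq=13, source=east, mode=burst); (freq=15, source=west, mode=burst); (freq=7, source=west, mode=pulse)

Checking candidate rules against both groups, what survives is: mode is burst.

Group A, Group A, Group A, Group B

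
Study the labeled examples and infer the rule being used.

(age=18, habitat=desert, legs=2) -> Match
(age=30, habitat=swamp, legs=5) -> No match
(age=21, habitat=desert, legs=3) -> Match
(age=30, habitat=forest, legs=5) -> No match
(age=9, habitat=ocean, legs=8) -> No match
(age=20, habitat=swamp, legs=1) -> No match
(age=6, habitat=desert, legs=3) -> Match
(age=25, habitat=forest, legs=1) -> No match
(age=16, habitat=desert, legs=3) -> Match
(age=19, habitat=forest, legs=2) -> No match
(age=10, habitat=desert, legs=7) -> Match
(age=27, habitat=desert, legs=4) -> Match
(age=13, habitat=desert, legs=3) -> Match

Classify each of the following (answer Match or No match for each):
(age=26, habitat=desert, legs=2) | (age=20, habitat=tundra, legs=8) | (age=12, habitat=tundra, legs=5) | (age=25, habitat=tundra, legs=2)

Match, No match, No match, No match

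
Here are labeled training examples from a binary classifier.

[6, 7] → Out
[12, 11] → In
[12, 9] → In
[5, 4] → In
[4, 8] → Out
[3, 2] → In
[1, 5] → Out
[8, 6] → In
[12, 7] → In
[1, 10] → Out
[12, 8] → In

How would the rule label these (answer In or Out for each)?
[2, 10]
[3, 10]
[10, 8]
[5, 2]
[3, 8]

Every 'In' example satisfies: first > second. None of the 'Out' examples do.

Out, Out, In, In, Out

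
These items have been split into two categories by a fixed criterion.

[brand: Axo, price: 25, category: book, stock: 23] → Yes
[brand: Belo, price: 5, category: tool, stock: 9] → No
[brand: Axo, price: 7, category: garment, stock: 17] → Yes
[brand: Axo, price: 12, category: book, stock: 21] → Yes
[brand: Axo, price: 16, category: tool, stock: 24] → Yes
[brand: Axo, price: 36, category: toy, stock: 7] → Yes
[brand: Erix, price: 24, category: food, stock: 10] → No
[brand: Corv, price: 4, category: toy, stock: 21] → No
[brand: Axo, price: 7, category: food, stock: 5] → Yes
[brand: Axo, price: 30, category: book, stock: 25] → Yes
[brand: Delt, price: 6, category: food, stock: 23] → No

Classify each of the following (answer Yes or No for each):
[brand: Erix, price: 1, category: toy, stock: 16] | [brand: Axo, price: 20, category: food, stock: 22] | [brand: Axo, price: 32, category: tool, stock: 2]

No, Yes, Yes

Every 'Yes' example satisfies: brand is Axo. None of the 'No' examples do.
[brand: Erix, price: 1, category: toy, stock: 16]: No (brand is Erix). [brand: Axo, price: 20, category: food, stock: 22]: Yes (brand is Axo). [brand: Axo, price: 32, category: tool, stock: 2]: Yes (brand is Axo).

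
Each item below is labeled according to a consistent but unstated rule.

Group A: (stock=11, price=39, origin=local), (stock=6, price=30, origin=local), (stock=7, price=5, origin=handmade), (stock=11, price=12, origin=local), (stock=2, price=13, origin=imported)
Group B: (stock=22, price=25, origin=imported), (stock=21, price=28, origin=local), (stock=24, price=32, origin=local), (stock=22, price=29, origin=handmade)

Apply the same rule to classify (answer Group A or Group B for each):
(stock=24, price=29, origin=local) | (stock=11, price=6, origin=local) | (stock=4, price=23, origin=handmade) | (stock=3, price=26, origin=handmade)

Rule: stock ≤ 11. This holds for each 'Group A' example and fails for each 'Group B' one.

Group B, Group A, Group A, Group A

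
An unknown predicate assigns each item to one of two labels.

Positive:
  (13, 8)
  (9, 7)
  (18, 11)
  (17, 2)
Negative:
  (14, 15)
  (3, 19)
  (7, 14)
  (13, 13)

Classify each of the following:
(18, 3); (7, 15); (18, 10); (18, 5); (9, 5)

Positive, Negative, Positive, Positive, Positive

'Positive' ⟺ first > second.
Positive: (18, 3), since 18 > 3. Negative: (7, 15), since 7 < 15. Positive: (18, 10), since 18 > 10. Positive: (18, 5), since 18 > 5. Positive: (9, 5), since 9 > 5.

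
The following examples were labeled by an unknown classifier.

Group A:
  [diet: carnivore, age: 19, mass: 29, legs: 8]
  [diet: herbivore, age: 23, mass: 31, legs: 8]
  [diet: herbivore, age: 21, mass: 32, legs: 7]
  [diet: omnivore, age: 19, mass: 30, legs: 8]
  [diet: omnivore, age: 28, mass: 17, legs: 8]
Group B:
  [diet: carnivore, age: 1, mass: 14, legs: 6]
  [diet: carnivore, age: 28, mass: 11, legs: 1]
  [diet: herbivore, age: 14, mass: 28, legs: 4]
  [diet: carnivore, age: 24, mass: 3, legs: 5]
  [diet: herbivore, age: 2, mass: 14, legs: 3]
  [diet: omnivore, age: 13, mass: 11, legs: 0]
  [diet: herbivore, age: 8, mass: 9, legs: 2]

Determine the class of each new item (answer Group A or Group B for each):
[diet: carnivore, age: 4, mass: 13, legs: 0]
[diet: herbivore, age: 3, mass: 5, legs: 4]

'Group A' ⟺ legs ≥ 7.
[diet: carnivore, age: 4, mass: 13, legs: 0] → legs = 0 → Group B.
[diet: herbivore, age: 3, mass: 5, legs: 4] → legs = 4 → Group B.

Group B, Group B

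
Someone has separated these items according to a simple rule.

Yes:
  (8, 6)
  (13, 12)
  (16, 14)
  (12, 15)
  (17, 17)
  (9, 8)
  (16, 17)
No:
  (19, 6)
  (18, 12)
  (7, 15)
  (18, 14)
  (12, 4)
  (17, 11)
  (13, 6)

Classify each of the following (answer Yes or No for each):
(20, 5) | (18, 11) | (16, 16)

No, No, Yes

The common property of the 'Yes' items is: |first − second| ≤ 3. No 'No' item has it.
(20, 5): |20−5| = 15, does not pass → No.
(18, 11): |18−11| = 7, does not pass → No.
(16, 16): |16−16| = 0, meets the rule → Yes.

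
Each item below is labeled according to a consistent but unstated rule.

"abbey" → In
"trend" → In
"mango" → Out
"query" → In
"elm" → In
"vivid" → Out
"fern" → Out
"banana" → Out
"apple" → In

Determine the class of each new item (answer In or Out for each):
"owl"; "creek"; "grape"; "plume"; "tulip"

Rule: odd length AND contains 'e'. This holds for each 'In' example and fails for each 'Out' one.
Out: "owl", since length 3, no 'e'. In: "creek", since length 5, has 'e'. In: "grape", since length 5, has 'e'. In: "plume", since length 5, has 'e'. Out: "tulip", since length 5, no 'e'.

Out, In, In, In, Out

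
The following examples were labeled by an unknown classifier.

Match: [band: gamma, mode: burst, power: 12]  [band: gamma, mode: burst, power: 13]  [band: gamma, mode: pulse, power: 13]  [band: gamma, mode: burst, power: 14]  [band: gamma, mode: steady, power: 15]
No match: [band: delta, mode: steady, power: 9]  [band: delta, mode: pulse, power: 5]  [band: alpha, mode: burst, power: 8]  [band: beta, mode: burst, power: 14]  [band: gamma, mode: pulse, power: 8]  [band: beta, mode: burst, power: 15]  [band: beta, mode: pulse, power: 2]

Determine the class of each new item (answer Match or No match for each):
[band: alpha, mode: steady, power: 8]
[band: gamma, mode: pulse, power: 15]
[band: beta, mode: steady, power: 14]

The simplest hypothesis consistent with all the labels is: band is gamma AND power ≥ 9.

No match, Match, No match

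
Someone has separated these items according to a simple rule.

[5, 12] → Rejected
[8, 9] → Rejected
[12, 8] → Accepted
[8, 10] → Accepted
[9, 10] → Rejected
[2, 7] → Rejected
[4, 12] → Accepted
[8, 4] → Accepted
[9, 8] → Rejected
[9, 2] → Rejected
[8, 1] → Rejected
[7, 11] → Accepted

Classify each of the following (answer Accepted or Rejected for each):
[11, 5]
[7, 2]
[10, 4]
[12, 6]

The simplest hypothesis consistent with all the labels is: sum is even.

Accepted, Rejected, Accepted, Accepted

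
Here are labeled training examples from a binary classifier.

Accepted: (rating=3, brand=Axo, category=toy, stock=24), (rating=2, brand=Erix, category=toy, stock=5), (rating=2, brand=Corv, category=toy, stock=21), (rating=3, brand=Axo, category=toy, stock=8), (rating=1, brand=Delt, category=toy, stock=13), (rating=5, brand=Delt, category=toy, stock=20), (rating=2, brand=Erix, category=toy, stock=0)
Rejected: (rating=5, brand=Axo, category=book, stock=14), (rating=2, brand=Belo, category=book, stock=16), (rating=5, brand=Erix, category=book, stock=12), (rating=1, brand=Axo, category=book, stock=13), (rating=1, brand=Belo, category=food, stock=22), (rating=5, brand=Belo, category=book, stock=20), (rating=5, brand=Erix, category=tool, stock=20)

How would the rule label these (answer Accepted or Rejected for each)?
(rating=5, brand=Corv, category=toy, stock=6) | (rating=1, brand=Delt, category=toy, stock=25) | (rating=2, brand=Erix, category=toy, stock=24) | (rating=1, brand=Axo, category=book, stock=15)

Accepted, Accepted, Accepted, Rejected

The common property of the 'Accepted' items is: category is toy. No 'Rejected' item has it.
(rating=5, brand=Corv, category=toy, stock=6) — category is toy, hence Accepted.
(rating=1, brand=Delt, category=toy, stock=25) — category is toy, hence Accepted.
(rating=2, brand=Erix, category=toy, stock=24) — category is toy, hence Accepted.
(rating=1, brand=Axo, category=book, stock=15) — category is book, hence Rejected.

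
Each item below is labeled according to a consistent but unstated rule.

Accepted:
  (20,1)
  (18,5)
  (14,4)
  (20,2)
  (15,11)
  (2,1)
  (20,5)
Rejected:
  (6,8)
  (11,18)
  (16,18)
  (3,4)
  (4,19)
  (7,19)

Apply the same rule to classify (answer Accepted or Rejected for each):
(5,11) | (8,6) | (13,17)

Rejected, Accepted, Rejected

A rule that fits every label: first > second — true of each 'Accepted' example, false of each 'Rejected' one.
(5,11): 5 < 11 — lacks this property, so Rejected.
(8,6): 8 > 6 — qualifies, so Accepted.
(13,17): 13 < 17 — lacks this property, so Rejected.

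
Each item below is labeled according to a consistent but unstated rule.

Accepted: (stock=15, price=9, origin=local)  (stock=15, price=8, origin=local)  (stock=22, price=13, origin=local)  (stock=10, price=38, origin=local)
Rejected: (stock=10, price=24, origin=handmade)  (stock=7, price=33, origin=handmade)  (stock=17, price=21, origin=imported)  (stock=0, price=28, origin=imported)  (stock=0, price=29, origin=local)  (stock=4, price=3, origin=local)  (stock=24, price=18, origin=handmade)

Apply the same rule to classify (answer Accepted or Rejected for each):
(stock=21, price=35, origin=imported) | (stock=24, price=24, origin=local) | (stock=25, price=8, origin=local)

Rejected, Accepted, Accepted

Every 'Accepted' example satisfies: origin is local AND stock ≥ 7. None of the 'Rejected' examples do.
Rejected: (stock=21, price=35, origin=imported), since origin is imported, stock = 21.
Accepted: (stock=24, price=24, origin=local), since origin is local, stock = 24.
Accepted: (stock=25, price=8, origin=local), since origin is local, stock = 25.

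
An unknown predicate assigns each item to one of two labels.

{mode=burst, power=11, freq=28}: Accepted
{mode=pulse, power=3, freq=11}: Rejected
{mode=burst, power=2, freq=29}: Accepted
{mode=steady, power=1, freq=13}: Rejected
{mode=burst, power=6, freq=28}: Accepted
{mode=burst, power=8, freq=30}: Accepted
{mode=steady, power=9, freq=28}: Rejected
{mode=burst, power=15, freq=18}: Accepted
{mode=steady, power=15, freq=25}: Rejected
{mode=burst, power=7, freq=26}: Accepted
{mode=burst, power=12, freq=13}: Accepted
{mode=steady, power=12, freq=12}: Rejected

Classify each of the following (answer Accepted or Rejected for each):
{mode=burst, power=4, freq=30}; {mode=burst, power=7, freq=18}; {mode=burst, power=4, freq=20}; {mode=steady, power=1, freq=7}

Accepted, Accepted, Accepted, Rejected

The distinguishing property — mode is burst — holds for all the 'Accepted' cases and none of the 'Rejected' cases.
{mode=burst, power=4, freq=30}: Accepted (mode is burst). {mode=burst, power=7, freq=18}: Accepted (mode is burst). {mode=burst, power=4, freq=20}: Accepted (mode is burst). {mode=steady, power=1, freq=7}: Rejected (mode is steady).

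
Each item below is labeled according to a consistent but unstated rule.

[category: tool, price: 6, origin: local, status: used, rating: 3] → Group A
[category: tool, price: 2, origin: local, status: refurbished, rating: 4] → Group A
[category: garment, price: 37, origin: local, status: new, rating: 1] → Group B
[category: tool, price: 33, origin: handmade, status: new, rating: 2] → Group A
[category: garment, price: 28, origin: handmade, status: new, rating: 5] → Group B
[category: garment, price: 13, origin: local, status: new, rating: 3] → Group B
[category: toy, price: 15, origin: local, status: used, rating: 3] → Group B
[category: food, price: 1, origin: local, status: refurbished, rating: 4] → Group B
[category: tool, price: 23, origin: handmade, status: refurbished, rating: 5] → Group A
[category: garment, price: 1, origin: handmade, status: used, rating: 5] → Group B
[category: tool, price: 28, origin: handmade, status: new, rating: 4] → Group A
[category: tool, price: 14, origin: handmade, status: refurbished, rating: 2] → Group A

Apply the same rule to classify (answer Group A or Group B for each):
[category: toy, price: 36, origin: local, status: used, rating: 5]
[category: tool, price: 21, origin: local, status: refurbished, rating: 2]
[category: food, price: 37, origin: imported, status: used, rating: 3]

Group B, Group A, Group B

'Group A' ⟺ category is tool.
[category: toy, price: 36, origin: local, status: used, rating: 5]: category is toy, lacks this property → Group B.
[category: tool, price: 21, origin: local, status: refurbished, rating: 2]: category is tool, checks out → Group A.
[category: food, price: 37, origin: imported, status: used, rating: 3]: category is food, lacks this property → Group B.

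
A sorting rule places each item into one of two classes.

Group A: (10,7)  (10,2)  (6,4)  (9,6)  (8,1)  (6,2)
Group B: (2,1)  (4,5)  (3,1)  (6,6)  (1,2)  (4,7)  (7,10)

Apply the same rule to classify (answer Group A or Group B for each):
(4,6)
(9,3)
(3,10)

Group B, Group A, Group B

The classifier is using: first > second AND sum ≥ 8.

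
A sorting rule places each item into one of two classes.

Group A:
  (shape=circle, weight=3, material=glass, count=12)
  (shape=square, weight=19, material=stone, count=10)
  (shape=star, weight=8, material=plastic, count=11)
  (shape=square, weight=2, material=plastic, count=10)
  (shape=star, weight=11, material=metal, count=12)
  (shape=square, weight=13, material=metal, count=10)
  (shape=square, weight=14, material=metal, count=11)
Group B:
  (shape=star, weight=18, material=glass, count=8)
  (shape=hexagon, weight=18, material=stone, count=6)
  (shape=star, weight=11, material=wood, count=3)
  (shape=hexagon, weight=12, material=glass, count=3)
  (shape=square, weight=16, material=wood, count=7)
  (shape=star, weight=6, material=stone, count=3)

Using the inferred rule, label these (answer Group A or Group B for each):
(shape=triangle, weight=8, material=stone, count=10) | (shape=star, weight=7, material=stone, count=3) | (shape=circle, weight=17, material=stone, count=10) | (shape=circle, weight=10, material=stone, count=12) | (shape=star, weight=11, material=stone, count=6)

'Group A' ⟺ count ≥ 10.

Group A, Group B, Group A, Group A, Group B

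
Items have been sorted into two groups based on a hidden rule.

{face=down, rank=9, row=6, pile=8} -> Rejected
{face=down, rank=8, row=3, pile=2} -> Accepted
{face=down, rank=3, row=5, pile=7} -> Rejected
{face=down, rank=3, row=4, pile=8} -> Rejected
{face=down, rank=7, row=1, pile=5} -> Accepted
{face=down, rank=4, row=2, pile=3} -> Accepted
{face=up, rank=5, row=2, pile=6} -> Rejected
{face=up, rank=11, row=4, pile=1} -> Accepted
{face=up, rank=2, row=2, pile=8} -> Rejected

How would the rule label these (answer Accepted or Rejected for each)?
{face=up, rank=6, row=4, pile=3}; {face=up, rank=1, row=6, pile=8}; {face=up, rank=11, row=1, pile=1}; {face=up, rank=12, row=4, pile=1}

Accepted, Rejected, Accepted, Accepted

A rule that fits every label: pile ≤ 5 — true of each 'Accepted' example, false of each 'Rejected' one.
{face=up, rank=6, row=4, pile=3}: Accepted (pile = 3). {face=up, rank=1, row=6, pile=8}: Rejected (pile = 8). {face=up, rank=11, row=1, pile=1}: Accepted (pile = 1). {face=up, rank=12, row=4, pile=1}: Accepted (pile = 1).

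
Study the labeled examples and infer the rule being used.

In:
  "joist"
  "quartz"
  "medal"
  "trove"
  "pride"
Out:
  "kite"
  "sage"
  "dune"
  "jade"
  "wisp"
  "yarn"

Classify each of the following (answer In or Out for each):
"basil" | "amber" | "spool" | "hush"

The classifier is using: length ≥ 5.

In, In, In, Out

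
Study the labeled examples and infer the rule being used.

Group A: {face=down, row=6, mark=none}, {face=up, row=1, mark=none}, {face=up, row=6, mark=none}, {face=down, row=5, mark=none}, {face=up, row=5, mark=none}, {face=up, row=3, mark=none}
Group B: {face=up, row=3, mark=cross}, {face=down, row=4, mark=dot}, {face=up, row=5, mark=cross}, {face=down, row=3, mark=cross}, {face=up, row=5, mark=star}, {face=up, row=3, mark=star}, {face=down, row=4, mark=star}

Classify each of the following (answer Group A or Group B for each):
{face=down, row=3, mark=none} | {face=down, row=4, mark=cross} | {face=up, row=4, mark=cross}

The simplest hypothesis consistent with all the labels is: mark is none.

Group A, Group B, Group B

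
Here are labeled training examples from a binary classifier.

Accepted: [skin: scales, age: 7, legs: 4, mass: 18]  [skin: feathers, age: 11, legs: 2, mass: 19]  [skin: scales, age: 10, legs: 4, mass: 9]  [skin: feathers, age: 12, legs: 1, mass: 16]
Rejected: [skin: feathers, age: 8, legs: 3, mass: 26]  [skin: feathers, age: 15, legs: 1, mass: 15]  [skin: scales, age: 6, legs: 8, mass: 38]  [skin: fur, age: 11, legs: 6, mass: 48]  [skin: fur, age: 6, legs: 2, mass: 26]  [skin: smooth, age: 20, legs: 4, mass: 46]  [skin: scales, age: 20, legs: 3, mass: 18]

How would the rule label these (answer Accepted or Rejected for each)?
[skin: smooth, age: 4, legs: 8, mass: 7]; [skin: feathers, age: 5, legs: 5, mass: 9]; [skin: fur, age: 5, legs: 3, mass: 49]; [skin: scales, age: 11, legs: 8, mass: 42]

Accepted, Accepted, Rejected, Rejected

One predicate separates the groups cleanly: age ≤ 12 AND mass ≤ 19.
Accepted: [skin: smooth, age: 4, legs: 8, mass: 7], since age = 4, mass = 7.
Accepted: [skin: feathers, age: 5, legs: 5, mass: 9], since age = 5, mass = 9.
Rejected: [skin: fur, age: 5, legs: 3, mass: 49], since age = 5, mass = 49.
Rejected: [skin: scales, age: 11, legs: 8, mass: 42], since age = 11, mass = 42.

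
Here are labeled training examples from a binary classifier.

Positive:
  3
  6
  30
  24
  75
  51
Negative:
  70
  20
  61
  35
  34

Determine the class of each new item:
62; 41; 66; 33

Negative, Negative, Positive, Positive

The rule appears to be: multiple of 3.
62: 62 = 3·20 + 2 — fails the rule, so Negative. 41: 41 = 3·13 + 2 — fails the rule, so Negative. 66: 66 = 3·22 — qualifies, so Positive. 33: 33 = 3·11 — qualifies, so Positive.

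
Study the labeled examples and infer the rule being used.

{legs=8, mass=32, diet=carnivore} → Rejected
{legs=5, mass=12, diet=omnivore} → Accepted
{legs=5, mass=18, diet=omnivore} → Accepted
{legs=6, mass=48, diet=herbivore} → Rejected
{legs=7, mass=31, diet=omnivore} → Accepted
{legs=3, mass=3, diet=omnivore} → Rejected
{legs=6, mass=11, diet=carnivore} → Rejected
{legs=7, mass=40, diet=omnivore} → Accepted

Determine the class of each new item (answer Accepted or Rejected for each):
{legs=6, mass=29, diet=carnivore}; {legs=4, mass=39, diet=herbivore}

The classifier is using: diet is omnivore AND legs ≥ 5.
{legs=6, mass=29, diet=carnivore} — diet is carnivore, legs = 6, hence Rejected. {legs=4, mass=39, diet=herbivore} — diet is herbivore, legs = 4, hence Rejected.

Rejected, Rejected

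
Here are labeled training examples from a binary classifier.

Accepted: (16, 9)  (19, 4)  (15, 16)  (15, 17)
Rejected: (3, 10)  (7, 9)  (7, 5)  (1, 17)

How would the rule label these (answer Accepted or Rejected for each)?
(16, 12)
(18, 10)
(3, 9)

The classifier is using: sum ≥ 23.
(16, 12): Accepted (16+12 = 28).
(18, 10): Accepted (18+10 = 28).
(3, 9): Rejected (3+9 = 12).

Accepted, Accepted, Rejected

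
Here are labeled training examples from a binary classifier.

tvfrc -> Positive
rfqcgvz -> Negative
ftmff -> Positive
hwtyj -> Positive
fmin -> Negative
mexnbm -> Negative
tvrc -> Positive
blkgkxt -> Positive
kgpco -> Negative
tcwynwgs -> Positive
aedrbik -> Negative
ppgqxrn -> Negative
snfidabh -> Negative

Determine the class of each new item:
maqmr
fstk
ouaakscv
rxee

A rule that fits every label: contains 't' — true of each 'Positive' example, false of each 'Negative' one.

Negative, Positive, Negative, Negative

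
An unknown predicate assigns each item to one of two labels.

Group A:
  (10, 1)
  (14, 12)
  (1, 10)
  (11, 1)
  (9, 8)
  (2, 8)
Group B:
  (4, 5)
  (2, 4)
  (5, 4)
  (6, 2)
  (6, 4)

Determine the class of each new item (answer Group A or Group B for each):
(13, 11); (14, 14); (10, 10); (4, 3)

Group A, Group A, Group A, Group B

'Group A' ⟺ max ≥ 8.
Group A: (13, 11), since max 13. Group A: (14, 14), since max 14. Group A: (10, 10), since max 10. Group B: (4, 3), since max 4.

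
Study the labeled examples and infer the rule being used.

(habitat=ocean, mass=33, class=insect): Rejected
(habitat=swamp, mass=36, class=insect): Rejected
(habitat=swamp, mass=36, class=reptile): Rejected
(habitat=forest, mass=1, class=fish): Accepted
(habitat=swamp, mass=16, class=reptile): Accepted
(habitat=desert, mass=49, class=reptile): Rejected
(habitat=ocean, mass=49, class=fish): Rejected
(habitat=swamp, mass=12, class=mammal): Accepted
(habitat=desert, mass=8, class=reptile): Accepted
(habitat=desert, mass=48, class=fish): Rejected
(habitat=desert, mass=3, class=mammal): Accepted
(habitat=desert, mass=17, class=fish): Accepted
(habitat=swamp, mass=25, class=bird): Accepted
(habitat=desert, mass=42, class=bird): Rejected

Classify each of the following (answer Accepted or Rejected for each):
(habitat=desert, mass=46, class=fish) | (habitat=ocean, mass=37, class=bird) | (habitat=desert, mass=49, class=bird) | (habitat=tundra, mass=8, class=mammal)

The distinguishing property — mass ≤ 25 — holds for all the 'Accepted' cases and none of the 'Rejected' cases.

Rejected, Rejected, Rejected, Accepted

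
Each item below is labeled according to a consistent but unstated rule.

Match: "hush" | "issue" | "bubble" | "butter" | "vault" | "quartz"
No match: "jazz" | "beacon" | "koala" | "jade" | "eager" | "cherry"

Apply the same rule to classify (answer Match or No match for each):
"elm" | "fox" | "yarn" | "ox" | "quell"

The pattern is that an item is 'Match' exactly when: contains 'u'.

No match, No match, No match, No match, Match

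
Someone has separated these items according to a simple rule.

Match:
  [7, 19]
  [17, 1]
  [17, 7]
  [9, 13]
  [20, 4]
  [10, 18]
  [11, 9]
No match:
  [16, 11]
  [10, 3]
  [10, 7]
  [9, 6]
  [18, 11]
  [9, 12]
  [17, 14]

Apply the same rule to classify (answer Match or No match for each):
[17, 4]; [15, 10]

Every 'Match' example satisfies: sum is even. None of the 'No match' examples do.
[17, 4]: No match (17+4 = 21). [15, 10]: No match (15+10 = 25).

No match, No match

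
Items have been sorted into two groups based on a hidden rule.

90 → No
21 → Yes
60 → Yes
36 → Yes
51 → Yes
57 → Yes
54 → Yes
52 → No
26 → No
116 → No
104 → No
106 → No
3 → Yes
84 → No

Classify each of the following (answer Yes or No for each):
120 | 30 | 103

The common property of the 'Yes' items is: multiple of 3 AND at most 60. No 'No' item has it.
120: 120 = 3·40, 120 > 60 — doesn't qualify, so No. 30: 30 = 3·10, 30 ≤ 60 — passes, so Yes. 103: 103 = 3·34 + 1, 103 > 60 — doesn't qualify, so No.

No, Yes, No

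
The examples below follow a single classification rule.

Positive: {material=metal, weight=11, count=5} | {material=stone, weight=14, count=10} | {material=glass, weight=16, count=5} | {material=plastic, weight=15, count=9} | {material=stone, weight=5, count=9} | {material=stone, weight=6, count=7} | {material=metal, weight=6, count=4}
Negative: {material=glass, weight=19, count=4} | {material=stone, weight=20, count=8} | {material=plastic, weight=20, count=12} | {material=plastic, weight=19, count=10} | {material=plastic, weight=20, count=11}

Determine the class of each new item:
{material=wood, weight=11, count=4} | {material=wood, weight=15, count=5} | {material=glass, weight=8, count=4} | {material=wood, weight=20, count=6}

Positive, Positive, Positive, Negative

'Positive' ⟺ weight ≤ 16.
{material=wood, weight=11, count=4} — weight = 11, hence Positive. {material=wood, weight=15, count=5} — weight = 15, hence Positive. {material=glass, weight=8, count=4} — weight = 8, hence Positive. {material=wood, weight=20, count=6} — weight = 20, hence Negative.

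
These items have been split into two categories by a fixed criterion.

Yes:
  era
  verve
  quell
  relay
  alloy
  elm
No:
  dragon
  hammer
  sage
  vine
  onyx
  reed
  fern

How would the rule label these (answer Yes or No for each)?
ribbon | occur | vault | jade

No, Yes, Yes, No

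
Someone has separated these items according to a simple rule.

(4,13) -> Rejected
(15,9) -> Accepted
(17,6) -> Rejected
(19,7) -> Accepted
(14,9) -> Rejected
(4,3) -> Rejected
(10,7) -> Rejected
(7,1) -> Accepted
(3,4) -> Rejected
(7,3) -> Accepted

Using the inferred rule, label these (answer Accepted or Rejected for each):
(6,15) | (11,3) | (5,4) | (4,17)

Rejected, Accepted, Rejected, Rejected

Rule: sum is even. This holds for each 'Accepted' example and fails for each 'Rejected' one.
(6,15): 6+15 = 21 — does not pass, so Rejected.
(11,3): 11+3 = 14 — qualifies, so Accepted.
(5,4): 5+4 = 9 — does not pass, so Rejected.
(4,17): 4+17 = 21 — does not pass, so Rejected.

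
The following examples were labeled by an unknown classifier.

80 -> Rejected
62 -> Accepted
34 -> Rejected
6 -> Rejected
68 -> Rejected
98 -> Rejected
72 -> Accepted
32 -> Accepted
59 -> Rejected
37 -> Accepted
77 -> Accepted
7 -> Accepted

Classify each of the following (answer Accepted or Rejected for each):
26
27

Rejected, Accepted

Checking candidate rules against both groups, what survives is: ≡ 2 (mod 5).
26 — 26 mod 5 = 1, hence Rejected.
27 — 27 mod 5 = 2, hence Accepted.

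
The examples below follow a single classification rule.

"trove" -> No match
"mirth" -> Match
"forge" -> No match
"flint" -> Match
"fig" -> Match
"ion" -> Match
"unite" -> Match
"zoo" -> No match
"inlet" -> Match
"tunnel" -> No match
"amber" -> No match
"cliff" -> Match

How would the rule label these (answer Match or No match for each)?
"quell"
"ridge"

No match, Match

Checking candidate rules against both groups, what survives is: contains 'i'.
"quell": No match (no 'i'). "ridge": Match (has 'i').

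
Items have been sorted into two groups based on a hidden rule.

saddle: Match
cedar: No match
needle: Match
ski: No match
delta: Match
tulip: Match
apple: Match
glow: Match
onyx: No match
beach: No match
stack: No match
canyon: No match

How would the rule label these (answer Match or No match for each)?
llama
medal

Match, Match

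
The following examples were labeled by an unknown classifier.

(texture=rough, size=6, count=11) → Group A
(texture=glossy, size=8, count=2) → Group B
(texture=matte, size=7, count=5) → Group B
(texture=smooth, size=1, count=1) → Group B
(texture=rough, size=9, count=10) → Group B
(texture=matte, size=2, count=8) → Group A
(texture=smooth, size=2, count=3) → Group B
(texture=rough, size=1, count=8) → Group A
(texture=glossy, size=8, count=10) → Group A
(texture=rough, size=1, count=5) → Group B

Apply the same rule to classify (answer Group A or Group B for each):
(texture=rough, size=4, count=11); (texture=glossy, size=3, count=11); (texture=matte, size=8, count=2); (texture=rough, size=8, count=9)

The common property of the 'Group A' items is: size ≤ 8 AND count ≥ 8. No 'Group B' item has it.
(texture=rough, size=4, count=11) → size = 4, count = 11 → Group A. (texture=glossy, size=3, count=11) → size = 3, count = 11 → Group A. (texture=matte, size=8, count=2) → size = 8, count = 2 → Group B. (texture=rough, size=8, count=9) → size = 8, count = 9 → Group A.

Group A, Group A, Group B, Group A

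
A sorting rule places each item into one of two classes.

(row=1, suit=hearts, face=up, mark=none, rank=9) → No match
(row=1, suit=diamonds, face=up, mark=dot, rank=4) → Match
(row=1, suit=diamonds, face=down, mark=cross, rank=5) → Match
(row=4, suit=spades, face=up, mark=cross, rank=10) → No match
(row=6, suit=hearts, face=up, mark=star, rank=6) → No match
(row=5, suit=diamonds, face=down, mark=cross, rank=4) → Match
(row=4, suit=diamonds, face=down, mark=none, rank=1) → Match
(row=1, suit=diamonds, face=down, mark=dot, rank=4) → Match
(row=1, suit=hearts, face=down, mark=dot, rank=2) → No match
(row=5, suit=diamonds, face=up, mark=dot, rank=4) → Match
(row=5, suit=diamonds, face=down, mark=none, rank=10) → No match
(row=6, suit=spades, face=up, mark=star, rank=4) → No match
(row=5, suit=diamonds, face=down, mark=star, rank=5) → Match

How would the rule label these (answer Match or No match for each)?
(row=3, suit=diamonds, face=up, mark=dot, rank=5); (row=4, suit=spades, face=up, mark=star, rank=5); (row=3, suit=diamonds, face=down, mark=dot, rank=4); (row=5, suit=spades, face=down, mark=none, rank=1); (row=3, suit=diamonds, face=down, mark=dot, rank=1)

'Match' ⟺ suit is diamonds AND rank ≤ 5.
Match: (row=3, suit=diamonds, face=up, mark=dot, rank=5), since suit is diamonds, rank = 5. No match: (row=4, suit=spades, face=up, mark=star, rank=5), since suit is spades, rank = 5. Match: (row=3, suit=diamonds, face=down, mark=dot, rank=4), since suit is diamonds, rank = 4. No match: (row=5, suit=spades, face=down, mark=none, rank=1), since suit is spades, rank = 1. Match: (row=3, suit=diamonds, face=down, mark=dot, rank=1), since suit is diamonds, rank = 1.

Match, No match, Match, No match, Match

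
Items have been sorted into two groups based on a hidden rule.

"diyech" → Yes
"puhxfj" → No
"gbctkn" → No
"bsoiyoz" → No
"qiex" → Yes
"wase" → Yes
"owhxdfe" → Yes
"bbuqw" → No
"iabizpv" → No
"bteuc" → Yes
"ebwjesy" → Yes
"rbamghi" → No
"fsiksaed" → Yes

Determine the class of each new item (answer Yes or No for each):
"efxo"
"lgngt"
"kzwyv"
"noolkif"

'Yes' ⟺ contains 'e'.

Yes, No, No, No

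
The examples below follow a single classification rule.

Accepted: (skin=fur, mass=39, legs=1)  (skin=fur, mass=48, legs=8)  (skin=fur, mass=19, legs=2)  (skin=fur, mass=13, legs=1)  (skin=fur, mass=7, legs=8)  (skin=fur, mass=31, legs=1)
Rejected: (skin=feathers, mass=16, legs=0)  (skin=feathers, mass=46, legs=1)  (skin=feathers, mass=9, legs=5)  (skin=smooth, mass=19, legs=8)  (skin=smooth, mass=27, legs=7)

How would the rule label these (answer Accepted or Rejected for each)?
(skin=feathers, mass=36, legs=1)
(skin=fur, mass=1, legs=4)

The pattern is that an item is 'Accepted' exactly when: skin is fur.
(skin=feathers, mass=36, legs=1): Rejected (skin is feathers).
(skin=fur, mass=1, legs=4): Accepted (skin is fur).

Rejected, Accepted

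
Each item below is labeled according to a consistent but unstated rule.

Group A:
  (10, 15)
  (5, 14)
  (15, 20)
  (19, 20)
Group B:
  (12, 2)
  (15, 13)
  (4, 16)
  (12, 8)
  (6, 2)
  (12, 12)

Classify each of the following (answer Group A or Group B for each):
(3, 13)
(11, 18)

Looking at the examples, the only property every 'Group A' case has and every 'Group B' case lacks is: sum is odd.
(3, 13) → 3+13 = 16 → Group B. (11, 18) → 11+18 = 29 → Group A.

Group B, Group A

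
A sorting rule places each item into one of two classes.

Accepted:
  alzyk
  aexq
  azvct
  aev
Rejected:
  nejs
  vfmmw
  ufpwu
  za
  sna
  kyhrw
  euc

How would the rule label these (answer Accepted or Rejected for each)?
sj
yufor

The rule appears to be: starts with 'a'.
sj — starts with 's', hence Rejected. yufor — starts with 'y', hence Rejected.

Rejected, Rejected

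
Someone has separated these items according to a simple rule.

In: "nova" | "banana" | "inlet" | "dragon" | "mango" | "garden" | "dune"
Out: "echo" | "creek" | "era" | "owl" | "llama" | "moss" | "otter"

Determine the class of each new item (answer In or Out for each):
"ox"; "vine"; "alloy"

Looking at the examples, the only property every 'In' case has and every 'Out' case lacks is: contains 'n'.
Out: "ox", since no 'n'.
In: "vine", since has 'n'.
Out: "alloy", since no 'n'.

Out, In, Out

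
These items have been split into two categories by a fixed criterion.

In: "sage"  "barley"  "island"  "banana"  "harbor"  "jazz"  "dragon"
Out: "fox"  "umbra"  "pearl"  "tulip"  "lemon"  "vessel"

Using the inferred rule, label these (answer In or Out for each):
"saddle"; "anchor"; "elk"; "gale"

In, In, Out, In

A rule that fits every label: even length AND contains 'a' — true of each 'In' example, false of each 'Out' one.
"saddle" — length 6, has 'a', hence In. "anchor" — length 6, has 'a', hence In. "elk" — length 3, no 'a', hence Out. "gale" — length 4, has 'a', hence In.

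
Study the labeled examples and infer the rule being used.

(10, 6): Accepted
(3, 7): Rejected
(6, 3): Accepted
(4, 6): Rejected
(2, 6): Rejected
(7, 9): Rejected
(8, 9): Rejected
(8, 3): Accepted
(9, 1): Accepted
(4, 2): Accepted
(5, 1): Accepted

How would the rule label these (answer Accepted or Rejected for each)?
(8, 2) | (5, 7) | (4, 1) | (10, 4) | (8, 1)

Accepted, Rejected, Accepted, Accepted, Accepted

All 'Accepted' examples share one property — first > second — and every 'Rejected' example lacks it.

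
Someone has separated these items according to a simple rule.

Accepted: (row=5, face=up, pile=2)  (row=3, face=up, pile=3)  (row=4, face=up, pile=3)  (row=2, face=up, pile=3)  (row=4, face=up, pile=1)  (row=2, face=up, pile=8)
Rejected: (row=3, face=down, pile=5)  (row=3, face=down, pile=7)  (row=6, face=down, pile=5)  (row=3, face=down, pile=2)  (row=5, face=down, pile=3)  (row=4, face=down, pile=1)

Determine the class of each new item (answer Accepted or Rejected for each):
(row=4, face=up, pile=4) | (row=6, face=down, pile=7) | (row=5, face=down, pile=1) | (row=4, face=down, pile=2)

A rule that fits every label: face is up — true of each 'Accepted' example, false of each 'Rejected' one.

Accepted, Rejected, Rejected, Rejected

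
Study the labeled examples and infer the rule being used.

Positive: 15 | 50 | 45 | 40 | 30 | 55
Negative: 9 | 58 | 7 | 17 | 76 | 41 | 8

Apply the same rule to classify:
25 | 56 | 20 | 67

Checking candidate rules against both groups, what survives is: multiple of 5.
25 → 25 = 5·5 → Positive. 56 → 56 = 5·11 + 1 → Negative. 20 → 20 = 5·4 → Positive. 67 → 67 = 5·13 + 2 → Negative.

Positive, Negative, Positive, Negative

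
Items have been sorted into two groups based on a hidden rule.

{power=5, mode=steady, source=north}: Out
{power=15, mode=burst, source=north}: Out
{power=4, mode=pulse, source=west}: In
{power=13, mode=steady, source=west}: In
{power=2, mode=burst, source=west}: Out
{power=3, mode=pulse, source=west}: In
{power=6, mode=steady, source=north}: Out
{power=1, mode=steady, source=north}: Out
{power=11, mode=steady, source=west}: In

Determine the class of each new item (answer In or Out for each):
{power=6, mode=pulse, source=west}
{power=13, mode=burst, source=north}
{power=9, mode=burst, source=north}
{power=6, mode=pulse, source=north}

In, Out, Out, Out

'In' ⟺ source is west AND power ≥ 3.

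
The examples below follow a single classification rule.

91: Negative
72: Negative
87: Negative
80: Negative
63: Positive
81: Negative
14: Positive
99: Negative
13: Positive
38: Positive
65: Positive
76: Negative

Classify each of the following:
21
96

Positive, Negative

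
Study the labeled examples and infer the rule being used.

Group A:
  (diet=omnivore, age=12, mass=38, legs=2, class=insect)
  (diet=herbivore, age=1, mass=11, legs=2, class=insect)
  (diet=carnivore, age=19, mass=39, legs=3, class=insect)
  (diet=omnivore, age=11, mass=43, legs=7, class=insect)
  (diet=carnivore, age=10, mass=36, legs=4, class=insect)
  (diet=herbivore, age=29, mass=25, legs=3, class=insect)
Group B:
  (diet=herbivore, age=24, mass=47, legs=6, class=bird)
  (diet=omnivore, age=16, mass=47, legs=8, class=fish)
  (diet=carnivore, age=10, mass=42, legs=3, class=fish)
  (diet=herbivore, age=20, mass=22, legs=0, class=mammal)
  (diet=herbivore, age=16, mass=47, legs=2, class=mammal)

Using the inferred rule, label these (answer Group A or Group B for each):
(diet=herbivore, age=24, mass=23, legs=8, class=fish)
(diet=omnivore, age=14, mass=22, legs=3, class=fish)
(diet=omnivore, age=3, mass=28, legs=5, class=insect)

The distinguishing property — class is insect — holds for all the 'Group A' cases and none of the 'Group B' cases.
(diet=herbivore, age=24, mass=23, legs=8, class=fish): Group B (class is fish).
(diet=omnivore, age=14, mass=22, legs=3, class=fish): Group B (class is fish).
(diet=omnivore, age=3, mass=28, legs=5, class=insect): Group A (class is insect).

Group B, Group B, Group A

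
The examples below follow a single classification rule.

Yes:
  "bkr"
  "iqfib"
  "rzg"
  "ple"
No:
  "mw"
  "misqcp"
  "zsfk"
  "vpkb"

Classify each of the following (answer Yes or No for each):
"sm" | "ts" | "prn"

No, No, Yes

Every 'Yes' example satisfies: odd length. None of the 'No' examples do.
"sm": No (length 2).
"ts": No (length 2).
"prn": Yes (length 3).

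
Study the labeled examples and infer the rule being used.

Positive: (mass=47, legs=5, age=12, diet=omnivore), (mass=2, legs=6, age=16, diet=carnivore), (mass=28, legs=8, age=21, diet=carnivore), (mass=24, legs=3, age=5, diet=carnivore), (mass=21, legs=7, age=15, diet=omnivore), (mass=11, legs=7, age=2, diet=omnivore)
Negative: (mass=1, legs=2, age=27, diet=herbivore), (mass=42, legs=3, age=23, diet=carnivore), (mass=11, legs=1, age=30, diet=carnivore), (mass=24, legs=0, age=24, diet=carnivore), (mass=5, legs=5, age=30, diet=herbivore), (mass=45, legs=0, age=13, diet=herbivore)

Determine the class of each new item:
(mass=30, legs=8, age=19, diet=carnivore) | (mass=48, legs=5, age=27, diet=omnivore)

The distinguishing property — legs ≥ 1 AND age ≤ 21 — holds for all the 'Positive' cases and none of the 'Negative' cases.
(mass=30, legs=8, age=19, diet=carnivore): legs = 8, age = 19, fits → Positive.
(mass=48, legs=5, age=27, diet=omnivore): legs = 5, age = 27, does not fit → Negative.

Positive, Negative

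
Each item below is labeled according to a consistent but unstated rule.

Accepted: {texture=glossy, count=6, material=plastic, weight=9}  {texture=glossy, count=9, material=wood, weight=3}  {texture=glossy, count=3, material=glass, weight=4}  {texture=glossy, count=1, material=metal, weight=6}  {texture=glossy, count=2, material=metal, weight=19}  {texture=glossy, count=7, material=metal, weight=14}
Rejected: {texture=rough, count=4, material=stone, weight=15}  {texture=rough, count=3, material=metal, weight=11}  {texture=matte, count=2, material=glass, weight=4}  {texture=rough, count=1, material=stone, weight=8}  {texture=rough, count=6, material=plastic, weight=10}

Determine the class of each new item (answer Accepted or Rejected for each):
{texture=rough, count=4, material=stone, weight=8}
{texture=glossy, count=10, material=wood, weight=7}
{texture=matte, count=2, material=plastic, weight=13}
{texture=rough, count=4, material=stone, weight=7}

Rule: texture is glossy. This holds for each 'Accepted' example and fails for each 'Rejected' one.
Rejected: {texture=rough, count=4, material=stone, weight=8}, since texture is rough. Accepted: {texture=glossy, count=10, material=wood, weight=7}, since texture is glossy. Rejected: {texture=matte, count=2, material=plastic, weight=13}, since texture is matte. Rejected: {texture=rough, count=4, material=stone, weight=7}, since texture is rough.

Rejected, Accepted, Rejected, Rejected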